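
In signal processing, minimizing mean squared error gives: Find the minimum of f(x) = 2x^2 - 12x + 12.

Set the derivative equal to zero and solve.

f(x) = 2x^2 - 12x + 12
f'(x) = 4x + (-12) = 0
x = 12/4 = 3
f(3) = -6
Since f''(x) = 4 > 0, this is a minimum.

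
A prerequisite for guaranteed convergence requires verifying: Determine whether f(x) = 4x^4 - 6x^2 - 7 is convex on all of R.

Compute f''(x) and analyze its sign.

f(x) = 4x^4 - 6x^2 - 7
f'(x) = 16x^3 + -12x
f''(x) = 48x^2 + -12
f''(0) = -12 < 0, so not convex near x = 0
Therefore, f is not globally convex on R.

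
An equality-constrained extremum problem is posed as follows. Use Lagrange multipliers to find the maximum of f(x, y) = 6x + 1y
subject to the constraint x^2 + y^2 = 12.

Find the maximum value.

Set up Lagrange conditions: grad f = lambda * grad g
  6 = 2*lambda*x
  1 = 2*lambda*y
From these: x/y = 6/1, so x = 6t, y = 1t for some t.
Substitute into constraint: (6t)^2 + (1t)^2 = 12
  t^2 * 37 = 12
  t = sqrt(12/37)
Maximum = 6*x + 1*y = (6^2 + 1^2)*t = 37 * sqrt(12/37) = sqrt(444)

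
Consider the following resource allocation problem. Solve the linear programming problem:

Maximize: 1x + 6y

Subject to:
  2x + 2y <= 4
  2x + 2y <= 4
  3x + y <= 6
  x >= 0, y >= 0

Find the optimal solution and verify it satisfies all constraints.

Feasible vertices: (0, 0), (0, 2), (2, 0)
Objective 1x + 6y at each vertex:
  (0, 0): 0
  (0, 2): 12
  (2, 0): 2
Maximum is 12 at (0, 2).
Verify constraints at (x, y) = (0, 2):
  2*0 + 2*2 = 4 <= 4 (active)
  2*0 + 2*2 = 4 <= 4 (active)
  3*0 + 1*2 = 2 <= 6
  x = 0 >= 0, y = 2 >= 0. All constraints satisfied.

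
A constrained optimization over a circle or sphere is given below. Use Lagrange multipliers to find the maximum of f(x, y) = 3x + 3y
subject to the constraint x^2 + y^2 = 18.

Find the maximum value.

Set up Lagrange conditions: grad f = lambda * grad g
  3 = 2*lambda*x
  3 = 2*lambda*y
From these: x/y = 3/3, so x = 3t, y = 3t for some t.
Substitute into constraint: (3t)^2 + (3t)^2 = 18
  t^2 * 18 = 18
  t = sqrt(18/18)
Maximum = 3*x + 3*y = (3^2 + 3^2)*t = 18 * sqrt(18/18) = 18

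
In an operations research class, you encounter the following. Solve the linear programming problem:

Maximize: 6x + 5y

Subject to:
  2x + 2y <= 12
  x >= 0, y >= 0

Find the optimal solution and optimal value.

The feasible region has vertices at [(0, 0), (6, 0), (0, 6)].
Checking objective 6x + 5y at each vertex:
  (0, 0): 6*0 + 5*0 = 0
  (6, 0): 6*6 + 5*0 = 36
  (0, 6): 6*0 + 5*6 = 30
Maximum is 36 at (6, 0).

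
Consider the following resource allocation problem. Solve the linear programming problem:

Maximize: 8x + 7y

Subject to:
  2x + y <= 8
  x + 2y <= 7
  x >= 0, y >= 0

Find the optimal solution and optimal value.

Feasible vertices: (0, 0), (0, 7/2), (3, 2), (4, 0)
Objective 8x + 7y at each:
  (0, 0): 0
  (0, 7/2): 49/2
  (3, 2): 38
  (4, 0): 32
Maximum is 38 at (3, 2).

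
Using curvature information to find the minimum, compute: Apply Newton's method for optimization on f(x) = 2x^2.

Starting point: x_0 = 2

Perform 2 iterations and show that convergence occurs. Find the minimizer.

f(x) = 2x^2, f'(x) = 4x + (0), f''(x) = 4
Step 1: f'(2) = 8, x_1 = 2 - 8/4 = 0
Step 2: f'(0) = 0, x_2 = 0 (converged)
Newton's method converges in 1 step for quadratics.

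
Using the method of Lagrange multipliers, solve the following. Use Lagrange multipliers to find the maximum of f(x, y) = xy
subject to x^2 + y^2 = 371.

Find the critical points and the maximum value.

Lagrange conditions: y = 2*lambda*x and x = 2*lambda*y
If x = 0 then y = 0, violating the constraint, so x, y != 0.
Dividing: y/x = x/y => x^2 = y^2 => y = x or y = -x
Constraint: 2x^2 = 371 => x^2 = 371/2 => x = +/-sqrt(371/2)
Critical points: (sqrt(371/2), sqrt(371/2)), (-sqrt(371/2), -sqrt(371/2)), (sqrt(371/2), -sqrt(371/2)), (-sqrt(371/2), sqrt(371/2))
  y = x:  xy = x^2 = 371/2  at (sqrt(371/2), sqrt(371/2)) and (-sqrt(371/2), -sqrt(371/2))
  y = -x: xy = -x^2 = -371/2 at (sqrt(371/2), -sqrt(371/2)) and (-sqrt(371/2), sqrt(371/2))
Maximum xy = 371/2 at (sqrt(371/2), sqrt(371/2)) and (-sqrt(371/2), -sqrt(371/2))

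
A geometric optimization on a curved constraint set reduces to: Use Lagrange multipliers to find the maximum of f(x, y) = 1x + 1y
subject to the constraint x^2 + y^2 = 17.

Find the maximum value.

Set up Lagrange conditions: grad f = lambda * grad g
  1 = 2*lambda*x
  1 = 2*lambda*y
From these: x/y = 1/1, so x = 1t, y = 1t for some t.
Substitute into constraint: (1t)^2 + (1t)^2 = 17
  t^2 * 2 = 17
  t = sqrt(17/2)
Maximum = 1*x + 1*y = (1^2 + 1^2)*t = 2 * sqrt(17/2) = sqrt(34)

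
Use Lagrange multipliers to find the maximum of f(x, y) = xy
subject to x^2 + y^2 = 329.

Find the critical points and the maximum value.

Lagrange conditions: y = 2*lambda*x and x = 2*lambda*y
If x = 0 then y = 0, violating the constraint, so x, y != 0.
Dividing: y/x = x/y => x^2 = y^2 => y = x or y = -x
Constraint: 2x^2 = 329 => x^2 = 329/2 => x = +/-sqrt(329/2)
Critical points: (sqrt(329/2), sqrt(329/2)), (-sqrt(329/2), -sqrt(329/2)), (sqrt(329/2), -sqrt(329/2)), (-sqrt(329/2), sqrt(329/2))
  y = x:  xy = x^2 = 329/2  at (sqrt(329/2), sqrt(329/2)) and (-sqrt(329/2), -sqrt(329/2))
  y = -x: xy = -x^2 = -329/2 at (sqrt(329/2), -sqrt(329/2)) and (-sqrt(329/2), sqrt(329/2))
Maximum xy = 329/2 at (sqrt(329/2), sqrt(329/2)) and (-sqrt(329/2), -sqrt(329/2))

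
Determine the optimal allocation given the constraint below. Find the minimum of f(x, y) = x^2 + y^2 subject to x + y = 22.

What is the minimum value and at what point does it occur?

Substitute y = 22 - x into f(x,y) = x^2 + y^2:
g(x) = x^2 + (22 - x)^2 = 2x^2 - 44x + 484
g'(x) = 4x - 44 = 0  =>  x = 11
y = 22 - 11 = 11
Minimum value = 11^2 + 11^2 = 242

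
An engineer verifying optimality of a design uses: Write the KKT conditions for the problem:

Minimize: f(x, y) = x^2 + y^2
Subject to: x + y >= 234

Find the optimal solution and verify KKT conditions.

KKT conditions for min x^2 + y^2 s.t. x + y >= 234:
Stationarity: 2x = mu, 2y = mu
So x = y = mu/2.
Complementary slackness: mu*(x + y - 234) = 0
Primal feasibility: x + y >= 234; dual feasibility: mu >= 0
If mu = 0 then x = y = 0, but 0 + 0 < 234 is infeasible, so the constraint is active.
Constraint active: x + y = 2*(mu/2) = 234 => mu = 234
x = y = 117, f = 27378
Verify: stationarity 2*117 = 234 = mu; primal 117 + 117 = 234 >= 234; dual mu = 234 >= 0; complementary slackness 234*(234 - 234) = 0. All KKT conditions hold.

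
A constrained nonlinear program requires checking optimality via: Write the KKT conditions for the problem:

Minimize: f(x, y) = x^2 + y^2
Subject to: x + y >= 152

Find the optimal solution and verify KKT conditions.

KKT conditions for min x^2 + y^2 s.t. x + y >= 152:
Stationarity: 2x = mu, 2y = mu
So x = y = mu/2.
Complementary slackness: mu*(x + y - 152) = 0
Primal feasibility: x + y >= 152; dual feasibility: mu >= 0
If mu = 0 then x = y = 0, but 0 + 0 < 152 is infeasible, so the constraint is active.
Constraint active: x + y = 2*(mu/2) = 152 => mu = 152
x = y = 76, f = 11552
Verify: stationarity 2*76 = 152 = mu; primal 76 + 76 = 152 >= 152; dual mu = 152 >= 0; complementary slackness 152*(152 - 152) = 0. All KKT conditions hold.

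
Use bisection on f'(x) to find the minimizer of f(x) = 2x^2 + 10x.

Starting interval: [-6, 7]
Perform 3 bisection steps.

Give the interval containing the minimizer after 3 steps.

Finding critical point of f(x) = 2x^2 + 10x using bisection on f'(x) = 4x + 10.
f'(x) = 0 when x = -5/2.
Starting interval: [-6, 7]
Step 1: mid = 1/2, f'(mid) = 12, new interval = [-6, 1/2]
Step 2: mid = -11/4, f'(mid) = -1, new interval = [-11/4, 1/2]
Step 3: mid = -9/8, f'(mid) = 11/2, new interval = [-11/4, -9/8]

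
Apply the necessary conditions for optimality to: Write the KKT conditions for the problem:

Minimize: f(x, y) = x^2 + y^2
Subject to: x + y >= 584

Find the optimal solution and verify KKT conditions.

KKT conditions for min x^2 + y^2 s.t. x + y >= 584:
Stationarity: 2x = mu, 2y = mu
So x = y = mu/2.
Complementary slackness: mu*(x + y - 584) = 0
Primal feasibility: x + y >= 584; dual feasibility: mu >= 0
If mu = 0 then x = y = 0, but 0 + 0 < 584 is infeasible, so the constraint is active.
Constraint active: x + y = 2*(mu/2) = 584 => mu = 584
x = y = 292, f = 170528
Verify: stationarity 2*292 = 584 = mu; primal 292 + 292 = 584 >= 584; dual mu = 584 >= 0; complementary slackness 584*(584 - 584) = 0. All KKT conditions hold.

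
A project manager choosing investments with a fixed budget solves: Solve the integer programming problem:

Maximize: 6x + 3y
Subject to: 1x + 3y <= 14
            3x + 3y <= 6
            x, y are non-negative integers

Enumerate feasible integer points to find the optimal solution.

Constraint 1: 1x + 3y <= 14
Constraint 2: 3x + 3y <= 6
Feasible x range (need y >= 0): 0 <= x <= min(14/1, 6/3) => x in {0, ..., 2}.
Enumerate feasible integer points row by row (the coefficient of y is 3 > 0, so for each x the largest feasible y gives the best value):
  x = 0: y <= min((14 - 1*0)/3, (6 - 3*0)/3) => y in {0, ..., 2}; best 6*0 + 3*2 = 6
  x = 1: y <= min((14 - 1*1)/3, (6 - 3*1)/3) => y in {0, ..., 1}; best 6*1 + 3*1 = 9
  x = 2: y <= min((14 - 1*2)/3, (6 - 3*2)/3) => y in {0}; best 6*2 + 3*0 = 12
The maximum 6x + 3y = 12 is achieved at x = 2, y = 0.
Check: 1*2 + 3*0 = 2 <= 14 and 3*2 + 3*0 = 6 <= 6.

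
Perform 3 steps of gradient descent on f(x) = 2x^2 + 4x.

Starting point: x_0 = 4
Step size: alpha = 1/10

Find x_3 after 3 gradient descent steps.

f(x) = 2x^2 + 4x, f'(x) = 4x + (4)
Step 1: f'(4) = 20, x_1 = 4 - 1/10 * 20 = 2
Step 2: f'(2) = 12, x_2 = 2 - 1/10 * 12 = 4/5
Step 3: f'(4/5) = 36/5, x_3 = 4/5 - 1/10 * 36/5 = 2/25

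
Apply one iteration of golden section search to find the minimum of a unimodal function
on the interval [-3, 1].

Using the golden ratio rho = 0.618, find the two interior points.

Golden section search on [-3, 1].
Golden ratio rho = 0.618 (approx).
Interior points:
  x_1 = -3 + (1-0.618)*4 = -1.4720
  x_2 = -3 + 0.618*4 = -0.5280
Compare f(x_1) and f(x_2) to determine which subinterval to keep.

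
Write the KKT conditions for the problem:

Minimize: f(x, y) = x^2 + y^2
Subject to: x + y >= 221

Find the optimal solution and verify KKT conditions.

KKT conditions for min x^2 + y^2 s.t. x + y >= 221:
Stationarity: 2x = mu, 2y = mu
So x = y = mu/2.
Complementary slackness: mu*(x + y - 221) = 0
Primal feasibility: x + y >= 221; dual feasibility: mu >= 0
If mu = 0 then x = y = 0, but 0 + 0 < 221 is infeasible, so the constraint is active.
Constraint active: x + y = 2*(mu/2) = 221 => mu = 221
x = y = 221/2, f = 48841/2
Verify: stationarity 2*(221/2) = 221 = mu; primal 221/2 + 221/2 = 221 >= 221; dual mu = 221 >= 0; complementary slackness 221*(221 - 221) = 0. All KKT conditions hold.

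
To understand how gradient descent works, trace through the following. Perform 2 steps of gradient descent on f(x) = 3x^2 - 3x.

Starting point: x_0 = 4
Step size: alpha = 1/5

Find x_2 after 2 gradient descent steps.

f(x) = 3x^2 - 3x, f'(x) = 6x + (-3)
Step 1: f'(4) = 21, x_1 = 4 - 1/5 * 21 = -1/5
Step 2: f'(-1/5) = -21/5, x_2 = -1/5 - 1/5 * -21/5 = 16/25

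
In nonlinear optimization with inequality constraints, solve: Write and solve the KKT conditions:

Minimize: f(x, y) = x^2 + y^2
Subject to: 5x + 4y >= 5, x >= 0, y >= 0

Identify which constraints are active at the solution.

KKT conditions for min x^2 + y^2 s.t. 5x + 4y >= 5, x >= 0, y >= 0:
Stationarity: 2x = mu*5 + mu_x, 2y = mu*4 + mu_y, with mu, mu_x, mu_y >= 0
Complementary slackness: mu*(5x + 4y - 5) = 0, mu_x*x = 0, mu_y*y = 0
(0, 0) is infeasible (5*0 + 4*0 < 5), so if mu = 0 stationarity would force x = mu_x/2 >= 0, y = mu_y/2 >= 0 with mu_x*x = mu_y*y = 0, i.e. x = y = 0: contradiction. Hence mu > 0 and 5x + 4y = 5 is active.
Try x > 0, y > 0 (so mu_x = mu_y = 0): x = 5*mu/2, y = 4*mu/2
Substitute: 5*(5*mu/2) + 4*(4*mu/2) = 5
  mu*41/2 = 5 => mu = 10/41
x* = 25/41 > 0, y* = 20/41 > 0, consistent with mu_x = mu_y = 0.
f is convex and the constraints are linear, so this KKT point is the global minimum.
f* = 25/41
Active constraints: 5x + 4y >= 5 (holds with equality, mu = 10/41 > 0); x >= 0 and y >= 0 are inactive (mu_x = mu_y = 0).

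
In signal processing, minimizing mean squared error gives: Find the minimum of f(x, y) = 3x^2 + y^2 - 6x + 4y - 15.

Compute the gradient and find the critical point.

f(x,y) = 3x^2 + y^2 - 6x + 4y - 15
df/dx = 6x + (-6) = 0  =>  x = 1
df/dy = 2y + (4) = 0  =>  y = -2
f(1, -2) = 3*(1)^2 + 1*(-2)^2 + -6*(1) + 4*(-2) + -15 = -22
Hessian is diagonal with entries 6, 2 > 0, so this is a minimum.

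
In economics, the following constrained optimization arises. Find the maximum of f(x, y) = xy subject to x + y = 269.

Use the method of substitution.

Substitute y = 269 - x into f(x,y) = xy:
g(x) = x(269 - x) = 269x - x^2
g'(x) = 269 - 2x = 0  =>  x = 269/2
y = 269 - 269/2 = 269/2
Maximum value = (269/2) * (269/2) = 72361/4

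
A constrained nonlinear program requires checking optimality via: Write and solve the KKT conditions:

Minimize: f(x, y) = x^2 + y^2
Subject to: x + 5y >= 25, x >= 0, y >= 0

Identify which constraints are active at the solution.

KKT conditions for min x^2 + y^2 s.t. 1x + 5y >= 25, x >= 0, y >= 0:
Stationarity: 2x = mu*1 + mu_x, 2y = mu*5 + mu_y, with mu, mu_x, mu_y >= 0
Complementary slackness: mu*(x + 5y - 25) = 0, mu_x*x = 0, mu_y*y = 0
(0, 0) is infeasible (1*0 + 5*0 < 25), so if mu = 0 stationarity would force x = mu_x/2 >= 0, y = mu_y/2 >= 0 with mu_x*x = mu_y*y = 0, i.e. x = y = 0: contradiction. Hence mu > 0 and x + 5y = 25 is active.
Try x > 0, y > 0 (so mu_x = mu_y = 0): x = 1*mu/2, y = 5*mu/2
Substitute: 1*(1*mu/2) + 5*(5*mu/2) = 25
  mu*26/2 = 25 => mu = 25/13
x* = 25/26 > 0, y* = 125/26 > 0, consistent with mu_x = mu_y = 0.
f is convex and the constraints are linear, so this KKT point is the global minimum.
f* = 625/26
Active constraints: x + 5y >= 25 (holds with equality, mu = 25/13 > 0); x >= 0 and y >= 0 are inactive (mu_x = mu_y = 0).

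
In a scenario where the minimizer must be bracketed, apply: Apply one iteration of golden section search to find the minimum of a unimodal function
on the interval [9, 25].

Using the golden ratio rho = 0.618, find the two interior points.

Golden section search on [9, 25].
Golden ratio rho = 0.618 (approx).
Interior points:
  x_1 = 9 + (1-0.618)*16 = 15.1120
  x_2 = 9 + 0.618*16 = 18.8880
Compare f(x_1) and f(x_2) to determine which subinterval to keep.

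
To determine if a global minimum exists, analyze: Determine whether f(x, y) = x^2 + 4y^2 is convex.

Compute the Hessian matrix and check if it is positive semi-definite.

f(x,y) = x^2 + 4y^2
Hessian H = [[2, 0], [0, 8]]
trace(H) = 10, det(H) = 16
Eigenvalues: (10 +/- sqrt(36)) / 2 = 8, 2
Since both eigenvalues > 0, f is convex.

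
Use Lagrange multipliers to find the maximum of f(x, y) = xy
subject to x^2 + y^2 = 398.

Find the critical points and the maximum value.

Lagrange conditions: y = 2*lambda*x and x = 2*lambda*y
If x = 0 then y = 0, violating the constraint, so x, y != 0.
Dividing: y/x = x/y => x^2 = y^2 => y = x or y = -x
Constraint: 2x^2 = 398 => x^2 = 199 => x = +/-sqrt(199)
Critical points: (sqrt(199), sqrt(199)), (-sqrt(199), -sqrt(199)), (sqrt(199), -sqrt(199)), (-sqrt(199), sqrt(199))
  y = x:  xy = x^2 = 199  at (sqrt(199), sqrt(199)) and (-sqrt(199), -sqrt(199))
  y = -x: xy = -x^2 = -199 at (sqrt(199), -sqrt(199)) and (-sqrt(199), sqrt(199))
Maximum xy = 199 at (sqrt(199), sqrt(199)) and (-sqrt(199), -sqrt(199))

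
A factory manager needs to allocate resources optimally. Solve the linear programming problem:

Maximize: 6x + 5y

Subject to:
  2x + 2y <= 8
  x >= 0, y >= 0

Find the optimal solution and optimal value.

The feasible region has vertices at [(0, 0), (4, 0), (0, 4)].
Checking objective 6x + 5y at each vertex:
  (0, 0): 6*0 + 5*0 = 0
  (4, 0): 6*4 + 5*0 = 24
  (0, 4): 6*0 + 5*4 = 20
Maximum is 24 at (4, 0).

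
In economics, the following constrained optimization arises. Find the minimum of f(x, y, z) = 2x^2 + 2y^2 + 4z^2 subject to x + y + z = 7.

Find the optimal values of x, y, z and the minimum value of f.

Using Lagrange multipliers on f = 2x^2 + 2y^2 + 4z^2 with constraint x + y + z = 7:
Conditions: 2*2*x = lambda, 2*2*y = lambda, 2*4*z = lambda
So x = lambda/4, y = lambda/4, z = lambda/8
Substituting into constraint: lambda * (5/8) = 7
lambda = 56/5
x = 14/5, y = 14/5, z = 7/5
Minimum value = 196/5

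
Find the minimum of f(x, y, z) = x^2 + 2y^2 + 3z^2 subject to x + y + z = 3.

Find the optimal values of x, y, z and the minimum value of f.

Using Lagrange multipliers on f = x^2 + 2y^2 + 3z^2 with constraint x + y + z = 3:
Conditions: 2*1*x = lambda, 2*2*y = lambda, 2*3*z = lambda
So x = lambda/2, y = lambda/4, z = lambda/6
Substituting into constraint: lambda * (11/12) = 3
lambda = 36/11
x = 18/11, y = 9/11, z = 6/11
Minimum value = 54/11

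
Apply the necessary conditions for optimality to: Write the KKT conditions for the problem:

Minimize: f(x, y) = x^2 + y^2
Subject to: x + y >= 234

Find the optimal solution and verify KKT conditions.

KKT conditions for min x^2 + y^2 s.t. x + y >= 234:
Stationarity: 2x = mu, 2y = mu
So x = y = mu/2.
Complementary slackness: mu*(x + y - 234) = 0
Primal feasibility: x + y >= 234; dual feasibility: mu >= 0
If mu = 0 then x = y = 0, but 0 + 0 < 234 is infeasible, so the constraint is active.
Constraint active: x + y = 2*(mu/2) = 234 => mu = 234
x = y = 117, f = 27378
Verify: stationarity 2*117 = 234 = mu; primal 117 + 117 = 234 >= 234; dual mu = 234 >= 0; complementary slackness 234*(234 - 234) = 0. All KKT conditions hold.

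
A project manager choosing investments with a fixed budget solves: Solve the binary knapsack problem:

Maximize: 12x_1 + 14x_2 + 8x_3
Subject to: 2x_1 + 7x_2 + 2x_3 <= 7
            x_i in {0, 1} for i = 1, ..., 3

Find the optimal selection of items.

Items: item 1 (v=12, w=2), item 2 (v=14, w=7), item 3 (v=8, w=2)
Capacity: 7
Checking all 8 subsets (w = total weight, v = total value):
  {}: w = 0, v = 0
  {1}: w = 2, v = 12
  {2}: w = 7, v = 14
  {3}: w = 2, v = 8
  {1, 2}: w = 9 > 7, infeasible
  {1, 3}: w = 4, v = 20
  {2, 3}: w = 9 > 7, infeasible
  {1, 2, 3}: w = 11 > 7, infeasible
Best feasible subset: items [1, 3]
Total weight: 4 <= 7, total value: 20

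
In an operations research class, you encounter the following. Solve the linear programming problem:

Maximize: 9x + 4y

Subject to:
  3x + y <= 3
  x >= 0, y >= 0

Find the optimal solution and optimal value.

The feasible region has vertices at [(0, 0), (1, 0), (0, 3)].
Checking objective 9x + 4y at each vertex:
  (0, 0): 9*0 + 4*0 = 0
  (1, 0): 9*1 + 4*0 = 9
  (0, 3): 9*0 + 4*3 = 12
Maximum is 12 at (0, 3).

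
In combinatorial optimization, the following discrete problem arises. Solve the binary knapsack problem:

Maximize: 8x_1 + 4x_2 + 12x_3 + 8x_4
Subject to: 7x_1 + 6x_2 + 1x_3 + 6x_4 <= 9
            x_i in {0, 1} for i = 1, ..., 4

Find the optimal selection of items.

Items: item 1 (v=8, w=7), item 2 (v=4, w=6), item 3 (v=12, w=1), item 4 (v=8, w=6)
Capacity: 9
Checking all 16 subsets (w = total weight, v = total value):
  {}: w = 0, v = 0
  {1}: w = 7, v = 8
  {2}: w = 6, v = 4
  {3}: w = 1, v = 12
  {4}: w = 6, v = 8
  {1, 2}: w = 13 > 9, infeasible
  {1, 3}: w = 8, v = 20
  {1, 4}: w = 13 > 9, infeasible
  {2, 3}: w = 7, v = 16
  {2, 4}: w = 12 > 9, infeasible
  {3, 4}: w = 7, v = 20
  {1, 2, 3}: w = 14 > 9, infeasible
  {1, 2, 4}: w = 19 > 9, infeasible
  {1, 3, 4}: w = 14 > 9, infeasible
  {2, 3, 4}: w = 13 > 9, infeasible
  {1, 2, 3, 4}: w = 20 > 9, infeasible
Best feasible subset: items [1, 3]
(The same value 20 is also attained by {3, 4}.)
Total weight: 8 <= 9, total value: 20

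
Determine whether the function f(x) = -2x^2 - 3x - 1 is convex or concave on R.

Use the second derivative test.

f(x) = -2x^2 - 3x - 1
f'(x) = -4x - 3
f''(x) = -4
Since f''(x) = -4 < 0 for all x, f is concave on R.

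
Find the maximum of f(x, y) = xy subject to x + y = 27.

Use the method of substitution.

Substitute y = 27 - x into f(x,y) = xy:
g(x) = x(27 - x) = 27x - x^2
g'(x) = 27 - 2x = 0  =>  x = 27/2
y = 27 - 27/2 = 27/2
Maximum value = (27/2) * (27/2) = 729/4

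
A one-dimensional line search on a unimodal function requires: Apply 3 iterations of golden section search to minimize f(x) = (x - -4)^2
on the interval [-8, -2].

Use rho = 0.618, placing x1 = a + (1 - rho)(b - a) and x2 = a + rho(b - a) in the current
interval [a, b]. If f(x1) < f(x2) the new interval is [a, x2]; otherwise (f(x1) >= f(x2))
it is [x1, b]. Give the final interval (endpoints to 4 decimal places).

Golden section search for min of f(x) = (x - -4)^2 on [-8, -2].
Each step: x1 = a + (1 - rho)(b - a), x2 = a + rho(b - a); if f(x1) < f(x2) keep [a, x2], otherwise keep [x1, b].
Step 1: [-8.0000, -2.0000], x1=-5.7080 (f=2.9173), x2=-4.2920 (f=0.0853); f(x1) > f(x2) => keep [-5.7080, -2.0000]
Step 2: [-5.7080, -2.0000], x1=-4.2915 (f=0.0850), x2=-3.4165 (f=0.3405); f(x1) < f(x2) => keep [-5.7080, -3.4165]
Step 3: [-5.7080, -3.4165], x1=-4.8326 (f=0.6933), x2=-4.2918 (f=0.0852); f(x1) > f(x2) => keep [-4.8326, -3.4165]
Final interval: [-4.8326, -3.4165]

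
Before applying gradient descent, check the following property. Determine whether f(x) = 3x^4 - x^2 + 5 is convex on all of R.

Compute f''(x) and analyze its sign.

f(x) = 3x^4 - x^2 + 5
f'(x) = 12x^3 + -2x
f''(x) = 36x^2 + -2
f''(0) = -2 < 0, so not convex near x = 0
Therefore, f is not globally convex on R.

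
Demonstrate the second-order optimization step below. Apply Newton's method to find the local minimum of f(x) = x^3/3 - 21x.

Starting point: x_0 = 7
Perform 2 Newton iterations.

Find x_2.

f(x) = x^3/3 - 21x
f'(x) = x^2 - 21, f''(x) = 2x
Newton update: x_{n+1} = x_n - (x_n^2 - 21)/(2*x_n)
Step 1: x_0 = 7, f'=28, f''=14, x_1 = 5
Step 2: x_1 = 5, f'=4, f''=10, x_2 = 23/5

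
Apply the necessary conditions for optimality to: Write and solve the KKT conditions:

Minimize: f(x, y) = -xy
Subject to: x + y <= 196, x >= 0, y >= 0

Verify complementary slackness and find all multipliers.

Problem: min -xy s.t. x + y <= 196 (multiplier lambda), x >= 0 (mu_x), y >= 0 (mu_y)
KKT stationarity: -y + lambda - mu_x = 0, -x + lambda - mu_y = 0, with lambda, mu_x, mu_y >= 0
Complementary slackness: lambda*(x + y - 196) = 0, mu_x*x = 0, mu_y*y = 0
If lambda = 0: y = -mu_x <= 0 and x = -mu_y <= 0 force x = y = 0 with f = 0; but x = y = 98 is feasible with f = -9604 < 0, so this is not the minimum. Hence lambda > 0 and x + y = 196.
Try x > 0, y > 0 (so mu_x = mu_y = 0): y = lambda, x = lambda => x = y = lambda
x + y = 196 => 2*lambda = 196 => lambda = 98
x* = y* = 98 > 0, consistent with mu_x = mu_y = 0.
(Any feasible point with x = 0 or y = 0 has f = 0 > -9604, so the minimum is not on those boundaries.)
min(-xy) = -9604 (i.e. max xy = 9604)
Multipliers: lambda = 98, mu_x = 0, mu_y = 0
Complementary slackness: lambda*(x + y - 196) = 98*(98 + 98 - 196) = 0, mu_x*x = 0*98 = 0, mu_y*y = 0*98 = 0. Satisfied.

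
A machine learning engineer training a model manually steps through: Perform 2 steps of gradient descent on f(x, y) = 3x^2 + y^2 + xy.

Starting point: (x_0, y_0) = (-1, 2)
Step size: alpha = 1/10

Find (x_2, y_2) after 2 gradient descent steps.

f(x,y) = 3x^2 + y^2 + xy
grad_x = 6x + 1y, grad_y = 2y + 1x
Step 1: grad = (-4, 3), (-3/5, 17/10)
Step 2: grad = (-19/10, 14/5), (-41/100, 71/50)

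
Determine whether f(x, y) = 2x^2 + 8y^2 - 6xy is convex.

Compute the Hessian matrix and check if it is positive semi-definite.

f(x,y) = 2x^2 + 8y^2 - 6xy
Hessian H = [[4, -6], [-6, 16]]
trace(H) = 20, det(H) = 28
Eigenvalues: (20 +/- sqrt(288)) / 2 = 18.49, 1.515
Since both eigenvalues > 0, f is convex.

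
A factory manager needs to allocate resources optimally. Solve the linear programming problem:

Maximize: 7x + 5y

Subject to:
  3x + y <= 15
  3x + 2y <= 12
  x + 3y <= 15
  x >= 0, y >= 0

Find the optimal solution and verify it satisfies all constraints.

Feasible vertices: (0, 0), (0, 5), (6/7, 33/7), (4, 0)
Objective 7x + 5y at each vertex:
  (0, 0): 0
  (0, 5): 25
  (6/7, 33/7): 207/7
  (4, 0): 28
Maximum is 207/7 at (6/7, 33/7).
Verify constraints at (x, y) = (6/7, 33/7):
  3*(6/7) + 1*(33/7) = 51/7 <= 15
  3*(6/7) + 2*(33/7) = 12 <= 12 (active)
  1*(6/7) + 3*(33/7) = 15 <= 15 (active)
  x = 6/7 >= 0, y = 33/7 >= 0. All constraints satisfied.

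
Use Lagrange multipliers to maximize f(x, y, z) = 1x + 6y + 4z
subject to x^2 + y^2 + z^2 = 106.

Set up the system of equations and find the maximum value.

Lagrange conditions: 1 = 2*lambda*x, 6 = 2*lambda*y, 4 = 2*lambda*z
So x:1 = y:6 = z:4, i.e. x = 1t, y = 6t, z = 4t
Constraint: t^2*(1^2 + 6^2 + 4^2) = 106
  t^2 * 53 = 106  =>  t = sqrt(2)
Maximum = 1*1t + 6*6t + 4*4t = 53*sqrt(2) = sqrt(5618)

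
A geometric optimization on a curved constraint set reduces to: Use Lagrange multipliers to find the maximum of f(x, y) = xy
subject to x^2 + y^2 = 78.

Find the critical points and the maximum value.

Lagrange conditions: y = 2*lambda*x and x = 2*lambda*y
If x = 0 then y = 0, violating the constraint, so x, y != 0.
Dividing: y/x = x/y => x^2 = y^2 => y = x or y = -x
Constraint: 2x^2 = 78 => x^2 = 39 => x = +/-sqrt(39)
Critical points: (sqrt(39), sqrt(39)), (-sqrt(39), -sqrt(39)), (sqrt(39), -sqrt(39)), (-sqrt(39), sqrt(39))
  y = x:  xy = x^2 = 39  at (sqrt(39), sqrt(39)) and (-sqrt(39), -sqrt(39))
  y = -x: xy = -x^2 = -39 at (sqrt(39), -sqrt(39)) and (-sqrt(39), sqrt(39))
Maximum xy = 39 at (sqrt(39), sqrt(39)) and (-sqrt(39), -sqrt(39))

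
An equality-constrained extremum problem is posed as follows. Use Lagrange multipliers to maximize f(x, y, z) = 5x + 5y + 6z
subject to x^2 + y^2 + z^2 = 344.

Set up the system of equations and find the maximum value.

Lagrange conditions: 5 = 2*lambda*x, 5 = 2*lambda*y, 6 = 2*lambda*z
So x:5 = y:5 = z:6, i.e. x = 5t, y = 5t, z = 6t
Constraint: t^2*(5^2 + 5^2 + 6^2) = 344
  t^2 * 86 = 344  =>  t = sqrt(4)
Maximum = 5*5t + 5*5t + 6*6t = 86*sqrt(4) = 172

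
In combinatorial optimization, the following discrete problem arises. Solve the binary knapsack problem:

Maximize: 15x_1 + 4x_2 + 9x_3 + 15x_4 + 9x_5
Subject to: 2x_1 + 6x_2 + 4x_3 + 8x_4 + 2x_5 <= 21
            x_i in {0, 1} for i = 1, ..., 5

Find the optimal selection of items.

Items: item 1 (v=15, w=2), item 2 (v=4, w=6), item 3 (v=9, w=4), item 4 (v=15, w=8), item 5 (v=9, w=2)
Capacity: 21
Checking all 32 subsets (w = total weight, v = total value):
  {}: w = 0, v = 0
  {1}: w = 2, v = 15
  {2}: w = 6, v = 4
  {3}: w = 4, v = 9
  {4}: w = 8, v = 15
  {5}: w = 2, v = 9
  {1, 2}: w = 8, v = 19
  {1, 3}: w = 6, v = 24
  {1, 4}: w = 10, v = 30
  {1, 5}: w = 4, v = 24
  {2, 3}: w = 10, v = 13
  {2, 4}: w = 14, v = 19
  {2, 5}: w = 8, v = 13
  {3, 4}: w = 12, v = 24
  {3, 5}: w = 6, v = 18
  {4, 5}: w = 10, v = 24
  {1, 2, 3}: w = 12, v = 28
  {1, 2, 4}: w = 16, v = 34
  {1, 2, 5}: w = 10, v = 28
  {1, 3, 4}: w = 14, v = 39
  {1, 3, 5}: w = 8, v = 33
  {1, 4, 5}: w = 12, v = 39
  {2, 3, 4}: w = 18, v = 28
  {2, 3, 5}: w = 12, v = 22
  {2, 4, 5}: w = 16, v = 28
  {3, 4, 5}: w = 14, v = 33
  {1, 2, 3, 4}: w = 20, v = 43
  {1, 2, 3, 5}: w = 14, v = 37
  {1, 2, 4, 5}: w = 18, v = 43
  {1, 3, 4, 5}: w = 16, v = 48
  {2, 3, 4, 5}: w = 20, v = 37
  {1, 2, 3, 4, 5}: w = 22 > 21, infeasible
Best feasible subset: items [1, 3, 4, 5]
Total weight: 16 <= 21, total value: 48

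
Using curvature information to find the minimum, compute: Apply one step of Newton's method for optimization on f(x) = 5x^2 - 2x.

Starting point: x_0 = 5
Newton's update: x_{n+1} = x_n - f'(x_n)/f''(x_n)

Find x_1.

f(x) = 5x^2 - 2x
f'(x) = 10x + (-2), f''(x) = 10
Newton step: x_1 = x_0 - f'(x_0)/f''(x_0)
f'(5) = 48
x_1 = 5 - 48/10 = 1/5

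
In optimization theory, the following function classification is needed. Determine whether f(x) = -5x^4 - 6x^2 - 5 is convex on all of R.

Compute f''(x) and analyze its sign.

f(x) = -5x^4 - 6x^2 - 5
f'(x) = -20x^3 + -12x
f''(x) = -60x^2 + -12
f''(x) = -60x^2 + -12 <= -12 < 0 for all x
Therefore, f is concave on R.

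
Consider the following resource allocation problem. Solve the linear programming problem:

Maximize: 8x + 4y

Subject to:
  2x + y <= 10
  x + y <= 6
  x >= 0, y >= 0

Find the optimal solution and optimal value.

Feasible vertices: (0, 0), (0, 6), (4, 2), (5, 0)
Objective 8x + 4y at each:
  (0, 0): 0
  (0, 6): 24
  (4, 2): 40
  (5, 0): 40
Maximum is 40 at (4, 2).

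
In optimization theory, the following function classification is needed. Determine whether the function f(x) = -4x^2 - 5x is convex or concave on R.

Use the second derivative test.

f(x) = -4x^2 - 5x
f'(x) = -8x - 5
f''(x) = -8
Since f''(x) = -8 < 0 for all x, f is concave on R.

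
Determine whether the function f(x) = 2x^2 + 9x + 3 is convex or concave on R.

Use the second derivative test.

f(x) = 2x^2 + 9x + 3
f'(x) = 4x + 9
f''(x) = 4
Since f''(x) = 4 > 0 for all x, f is convex on R.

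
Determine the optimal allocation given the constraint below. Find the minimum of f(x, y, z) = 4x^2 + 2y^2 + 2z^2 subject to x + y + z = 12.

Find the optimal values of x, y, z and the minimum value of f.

Using Lagrange multipliers on f = 4x^2 + 2y^2 + 2z^2 with constraint x + y + z = 12:
Conditions: 2*4*x = lambda, 2*2*y = lambda, 2*2*z = lambda
So x = lambda/8, y = lambda/4, z = lambda/4
Substituting into constraint: lambda * (5/8) = 12
lambda = 96/5
x = 12/5, y = 24/5, z = 24/5
Minimum value = 576/5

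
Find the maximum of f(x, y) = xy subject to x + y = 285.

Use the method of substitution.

Substitute y = 285 - x into f(x,y) = xy:
g(x) = x(285 - x) = 285x - x^2
g'(x) = 285 - 2x = 0  =>  x = 285/2
y = 285 - 285/2 = 285/2
Maximum value = (285/2) * (285/2) = 81225/4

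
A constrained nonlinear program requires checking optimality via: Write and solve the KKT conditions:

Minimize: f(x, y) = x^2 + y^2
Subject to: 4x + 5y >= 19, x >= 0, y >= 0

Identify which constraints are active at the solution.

KKT conditions for min x^2 + y^2 s.t. 4x + 5y >= 19, x >= 0, y >= 0:
Stationarity: 2x = mu*4 + mu_x, 2y = mu*5 + mu_y, with mu, mu_x, mu_y >= 0
Complementary slackness: mu*(4x + 5y - 19) = 0, mu_x*x = 0, mu_y*y = 0
(0, 0) is infeasible (4*0 + 5*0 < 19), so if mu = 0 stationarity would force x = mu_x/2 >= 0, y = mu_y/2 >= 0 with mu_x*x = mu_y*y = 0, i.e. x = y = 0: contradiction. Hence mu > 0 and 4x + 5y = 19 is active.
Try x > 0, y > 0 (so mu_x = mu_y = 0): x = 4*mu/2, y = 5*mu/2
Substitute: 4*(4*mu/2) + 5*(5*mu/2) = 19
  mu*41/2 = 19 => mu = 38/41
x* = 76/41 > 0, y* = 95/41 > 0, consistent with mu_x = mu_y = 0.
f is convex and the constraints are linear, so this KKT point is the global minimum.
f* = 361/41
Active constraints: 4x + 5y >= 19 (holds with equality, mu = 38/41 > 0); x >= 0 and y >= 0 are inactive (mu_x = mu_y = 0).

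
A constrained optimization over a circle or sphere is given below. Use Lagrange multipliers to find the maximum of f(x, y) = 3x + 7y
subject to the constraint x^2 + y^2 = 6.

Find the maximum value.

Set up Lagrange conditions: grad f = lambda * grad g
  3 = 2*lambda*x
  7 = 2*lambda*y
From these: x/y = 3/7, so x = 3t, y = 7t for some t.
Substitute into constraint: (3t)^2 + (7t)^2 = 6
  t^2 * 58 = 6
  t = sqrt(6/58)
Maximum = 3*x + 7*y = (3^2 + 7^2)*t = 58 * sqrt(6/58) = sqrt(348)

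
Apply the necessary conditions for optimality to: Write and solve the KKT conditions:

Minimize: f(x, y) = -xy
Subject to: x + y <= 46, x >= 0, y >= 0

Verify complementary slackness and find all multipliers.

Problem: min -xy s.t. x + y <= 46 (multiplier lambda), x >= 0 (mu_x), y >= 0 (mu_y)
KKT stationarity: -y + lambda - mu_x = 0, -x + lambda - mu_y = 0, with lambda, mu_x, mu_y >= 0
Complementary slackness: lambda*(x + y - 46) = 0, mu_x*x = 0, mu_y*y = 0
If lambda = 0: y = -mu_x <= 0 and x = -mu_y <= 0 force x = y = 0 with f = 0; but x = y = 23 is feasible with f = -529 < 0, so this is not the minimum. Hence lambda > 0 and x + y = 46.
Try x > 0, y > 0 (so mu_x = mu_y = 0): y = lambda, x = lambda => x = y = lambda
x + y = 46 => 2*lambda = 46 => lambda = 23
x* = y* = 23 > 0, consistent with mu_x = mu_y = 0.
(Any feasible point with x = 0 or y = 0 has f = 0 > -529, so the minimum is not on those boundaries.)
min(-xy) = -529 (i.e. max xy = 529)
Multipliers: lambda = 23, mu_x = 0, mu_y = 0
Complementary slackness: lambda*(x + y - 46) = 23*(23 + 23 - 46) = 0, mu_x*x = 0*23 = 0, mu_y*y = 0*23 = 0. Satisfied.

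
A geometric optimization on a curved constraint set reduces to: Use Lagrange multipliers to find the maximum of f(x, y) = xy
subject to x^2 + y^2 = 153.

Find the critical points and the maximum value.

Lagrange conditions: y = 2*lambda*x and x = 2*lambda*y
If x = 0 then y = 0, violating the constraint, so x, y != 0.
Dividing: y/x = x/y => x^2 = y^2 => y = x or y = -x
Constraint: 2x^2 = 153 => x^2 = 153/2 => x = +/-sqrt(153/2)
Critical points: (sqrt(153/2), sqrt(153/2)), (-sqrt(153/2), -sqrt(153/2)), (sqrt(153/2), -sqrt(153/2)), (-sqrt(153/2), sqrt(153/2))
  y = x:  xy = x^2 = 153/2  at (sqrt(153/2), sqrt(153/2)) and (-sqrt(153/2), -sqrt(153/2))
  y = -x: xy = -x^2 = -153/2 at (sqrt(153/2), -sqrt(153/2)) and (-sqrt(153/2), sqrt(153/2))
Maximum xy = 153/2 at (sqrt(153/2), sqrt(153/2)) and (-sqrt(153/2), -sqrt(153/2))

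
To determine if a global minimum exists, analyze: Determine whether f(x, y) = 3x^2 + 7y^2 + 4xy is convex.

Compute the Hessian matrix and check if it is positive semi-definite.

f(x,y) = 3x^2 + 7y^2 + 4xy
Hessian H = [[6, 4], [4, 14]]
trace(H) = 20, det(H) = 68
Eigenvalues: (20 +/- sqrt(128)) / 2 = 15.66, 4.343
Since both eigenvalues > 0, f is convex.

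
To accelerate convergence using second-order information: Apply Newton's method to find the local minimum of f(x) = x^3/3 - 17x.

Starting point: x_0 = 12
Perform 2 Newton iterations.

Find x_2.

f(x) = x^3/3 - 17x
f'(x) = x^2 - 17, f''(x) = 2x
Newton update: x_{n+1} = x_n - (x_n^2 - 17)/(2*x_n)
Step 1: x_0 = 12, f'=127, f''=24, x_1 = 161/24
Step 2: x_1 = 161/24, f'=16129/576, f''=161/12, x_2 = 35713/7728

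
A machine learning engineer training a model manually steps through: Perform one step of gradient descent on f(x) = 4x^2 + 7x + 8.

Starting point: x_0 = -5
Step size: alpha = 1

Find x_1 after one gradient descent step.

f(x) = 4x^2 + 7x + 8
f'(x) = 8x + 7
f'(-5) = 8*-5 + (7) = -33
x_1 = x_0 - alpha * f'(x_0) = -5 - 1 * -33 = 28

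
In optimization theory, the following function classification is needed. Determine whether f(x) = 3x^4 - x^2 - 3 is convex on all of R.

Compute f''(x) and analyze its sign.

f(x) = 3x^4 - x^2 - 3
f'(x) = 12x^3 + -2x
f''(x) = 36x^2 + -2
f''(0) = -2 < 0, so not convex near x = 0
Therefore, f is not globally convex on R.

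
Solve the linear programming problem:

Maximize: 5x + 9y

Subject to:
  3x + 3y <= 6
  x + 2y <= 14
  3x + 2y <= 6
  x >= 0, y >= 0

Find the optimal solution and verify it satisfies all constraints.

Feasible vertices: (0, 0), (0, 2), (2, 0)
Objective 5x + 9y at each vertex:
  (0, 0): 0
  (0, 2): 18
  (2, 0): 10
Maximum is 18 at (0, 2).
Verify constraints at (x, y) = (0, 2):
  3*0 + 3*2 = 6 <= 6 (active)
  1*0 + 2*2 = 4 <= 14
  3*0 + 2*2 = 4 <= 6
  x = 0 >= 0, y = 2 >= 0. All constraints satisfied.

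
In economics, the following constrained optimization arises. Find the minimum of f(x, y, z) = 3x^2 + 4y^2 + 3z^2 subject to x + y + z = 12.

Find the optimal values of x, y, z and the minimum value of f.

Using Lagrange multipliers on f = 3x^2 + 4y^2 + 3z^2 with constraint x + y + z = 12:
Conditions: 2*3*x = lambda, 2*4*y = lambda, 2*3*z = lambda
So x = lambda/6, y = lambda/8, z = lambda/6
Substituting into constraint: lambda * (11/24) = 12
lambda = 288/11
x = 48/11, y = 36/11, z = 48/11
Minimum value = 1728/11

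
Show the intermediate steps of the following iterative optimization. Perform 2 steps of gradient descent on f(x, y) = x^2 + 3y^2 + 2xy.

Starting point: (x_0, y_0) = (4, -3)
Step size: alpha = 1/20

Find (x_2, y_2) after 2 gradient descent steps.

f(x,y) = x^2 + 3y^2 + 2xy
grad_x = 2x + 2y, grad_y = 6y + 2x
Step 1: grad = (2, -10), (39/10, -5/2)
Step 2: grad = (14/5, -36/5), (94/25, -107/50)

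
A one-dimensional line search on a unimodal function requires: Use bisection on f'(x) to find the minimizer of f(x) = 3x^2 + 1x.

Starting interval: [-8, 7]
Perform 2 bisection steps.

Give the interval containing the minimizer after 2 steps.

Finding critical point of f(x) = 3x^2 + 1x using bisection on f'(x) = 6x + 1.
f'(x) = 0 when x = -1/6.
Starting interval: [-8, 7]
Step 1: mid = -1/2, f'(mid) = -2, new interval = [-1/2, 7]
Step 2: mid = 13/4, f'(mid) = 41/2, new interval = [-1/2, 13/4]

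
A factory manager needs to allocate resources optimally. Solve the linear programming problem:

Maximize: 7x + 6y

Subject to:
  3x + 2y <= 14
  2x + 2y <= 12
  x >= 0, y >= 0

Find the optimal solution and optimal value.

Feasible vertices: (0, 0), (0, 6), (2, 4), (14/3, 0)
Objective 7x + 6y at each:
  (0, 0): 0
  (0, 6): 36
  (2, 4): 38
  (14/3, 0): 98/3
Maximum is 38 at (2, 4).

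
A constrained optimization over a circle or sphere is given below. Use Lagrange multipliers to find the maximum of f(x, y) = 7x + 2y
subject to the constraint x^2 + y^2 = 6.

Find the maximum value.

Set up Lagrange conditions: grad f = lambda * grad g
  7 = 2*lambda*x
  2 = 2*lambda*y
From these: x/y = 7/2, so x = 7t, y = 2t for some t.
Substitute into constraint: (7t)^2 + (2t)^2 = 6
  t^2 * 53 = 6
  t = sqrt(6/53)
Maximum = 7*x + 2*y = (7^2 + 2^2)*t = 53 * sqrt(6/53) = sqrt(318)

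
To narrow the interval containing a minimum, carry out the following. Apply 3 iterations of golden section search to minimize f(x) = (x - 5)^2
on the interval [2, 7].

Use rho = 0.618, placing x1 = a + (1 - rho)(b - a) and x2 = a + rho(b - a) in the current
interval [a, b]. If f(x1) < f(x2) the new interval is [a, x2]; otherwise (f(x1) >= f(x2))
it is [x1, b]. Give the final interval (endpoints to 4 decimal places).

Golden section search for min of f(x) = (x - 5)^2 on [2, 7].
Each step: x1 = a + (1 - rho)(b - a), x2 = a + rho(b - a); if f(x1) < f(x2) keep [a, x2], otherwise keep [x1, b].
Step 1: [2.0000, 7.0000], x1=3.9100 (f=1.1881), x2=5.0900 (f=0.0081); f(x1) > f(x2) => keep [3.9100, 7.0000]
Step 2: [3.9100, 7.0000], x1=5.0904 (f=0.0082), x2=5.8196 (f=0.6718); f(x1) < f(x2) => keep [3.9100, 5.8196]
Step 3: [3.9100, 5.8196], x1=4.6395 (f=0.1300), x2=5.0901 (f=0.0081); f(x1) > f(x2) => keep [4.6395, 5.8196]
Final interval: [4.6395, 5.8196]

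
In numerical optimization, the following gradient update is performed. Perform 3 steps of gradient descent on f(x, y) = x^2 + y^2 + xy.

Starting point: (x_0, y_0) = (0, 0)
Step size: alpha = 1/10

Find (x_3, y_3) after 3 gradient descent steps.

f(x,y) = x^2 + y^2 + xy
grad_x = 2x + 1y, grad_y = 2y + 1x
Step 1: grad = (0, 0), (0, 0)
Step 2: grad = (0, 0), (0, 0)
Step 3: grad = (0, 0), (0, 0)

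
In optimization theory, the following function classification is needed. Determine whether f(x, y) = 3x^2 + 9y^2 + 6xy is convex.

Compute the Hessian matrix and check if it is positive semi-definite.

f(x,y) = 3x^2 + 9y^2 + 6xy
Hessian H = [[6, 6], [6, 18]]
trace(H) = 24, det(H) = 72
Eigenvalues: (24 +/- sqrt(288)) / 2 = 20.49, 3.515
Since both eigenvalues > 0, f is convex.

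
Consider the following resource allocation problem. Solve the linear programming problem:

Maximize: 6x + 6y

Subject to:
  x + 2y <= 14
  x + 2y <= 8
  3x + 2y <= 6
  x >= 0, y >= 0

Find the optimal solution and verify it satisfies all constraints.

Feasible vertices: (0, 0), (0, 3), (2, 0)
Objective 6x + 6y at each vertex:
  (0, 0): 0
  (0, 3): 18
  (2, 0): 12
Maximum is 18 at (0, 3).
Verify constraints at (x, y) = (0, 3):
  1*0 + 2*3 = 6 <= 14
  1*0 + 2*3 = 6 <= 8
  3*0 + 2*3 = 6 <= 6 (active)
  x = 0 >= 0, y = 3 >= 0. All constraints satisfied.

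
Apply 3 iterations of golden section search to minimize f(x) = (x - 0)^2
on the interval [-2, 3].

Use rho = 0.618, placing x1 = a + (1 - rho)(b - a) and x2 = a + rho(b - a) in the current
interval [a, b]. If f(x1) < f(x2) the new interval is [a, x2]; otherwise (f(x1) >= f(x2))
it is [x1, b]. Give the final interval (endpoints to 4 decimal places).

Golden section search for min of f(x) = (x - 0)^2 on [-2, 3].
Each step: x1 = a + (1 - rho)(b - a), x2 = a + rho(b - a); if f(x1) < f(x2) keep [a, x2], otherwise keep [x1, b].
Step 1: [-2.0000, 3.0000], x1=-0.0900 (f=0.0081), x2=1.0900 (f=1.1881); f(x1) < f(x2) => keep [-2.0000, 1.0900]
Step 2: [-2.0000, 1.0900], x1=-0.8196 (f=0.6718), x2=-0.0904 (f=0.0082); f(x1) > f(x2) => keep [-0.8196, 1.0900]
Step 3: [-0.8196, 1.0900], x1=-0.0901 (f=0.0081), x2=0.3605 (f=0.1300); f(x1) < f(x2) => keep [-0.8196, 0.3605]
Final interval: [-0.8196, 0.3605]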